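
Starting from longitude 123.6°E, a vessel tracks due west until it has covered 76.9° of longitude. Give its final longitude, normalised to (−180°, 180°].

Start at +123.6°; shift −76.9° → +46.7°.
+46.7° already lies in (−180°, 180°].

46.7°E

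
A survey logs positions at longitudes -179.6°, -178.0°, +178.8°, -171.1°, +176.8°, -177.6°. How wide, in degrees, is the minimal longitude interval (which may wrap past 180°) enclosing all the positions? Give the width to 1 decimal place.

12.1°

Sort the longitudes: -179.6°, -178.0°, -177.6°, -171.1°, +176.8°, +178.8°.
Eastward gaps between consecutive values (wrapping around): 1.6°, 0.4°, 6.5°, 347.9°, 2.0°, 1.6°.
Largest gap = 347.9° ⇒ minimal covering band is its complement: 360° − 347.9° = 12.1°.
Band runs from +176.8° eastward to -171.1°, crossing the antimeridian.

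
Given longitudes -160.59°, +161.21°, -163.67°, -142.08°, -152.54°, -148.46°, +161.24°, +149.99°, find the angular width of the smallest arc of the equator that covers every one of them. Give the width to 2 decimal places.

Sort the longitudes: -163.67°, -160.59°, -152.54°, -148.46°, -142.08°, +149.99°, +161.21°, +161.24°.
Eastward gaps between consecutive values (wrapping around): 3.08°, 8.05°, 4.08°, 6.38°, 292.07°, 11.22°, 0.03°, 35.09°.
Largest gap = 292.07° ⇒ minimal covering band is its complement: 360° − 292.07° = 67.93°.
Band runs from +149.99° eastward to -142.08°, crossing the antimeridian.

67.93°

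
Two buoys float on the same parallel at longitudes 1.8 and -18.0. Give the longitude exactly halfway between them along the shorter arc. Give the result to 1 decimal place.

Signed shortest Δλ from +1.8° to -18.0° is -19.8°.
Midpoint longitude = +1.8° + (-19.8°)/2 = +1.8° − 9.9° = -8.1°.

-8.1°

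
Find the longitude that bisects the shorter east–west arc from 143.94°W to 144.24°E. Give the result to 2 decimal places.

179.85°W

Signed shortest Δλ from -143.94° to +144.24° is -71.82°.
Midpoint longitude = -143.94° + (-71.82°)/2 = -143.94° − 35.91° = -179.85°.
(The naïve average (-143.94 + +144.24)/2 = 0.15° is on the wrong side of the globe.)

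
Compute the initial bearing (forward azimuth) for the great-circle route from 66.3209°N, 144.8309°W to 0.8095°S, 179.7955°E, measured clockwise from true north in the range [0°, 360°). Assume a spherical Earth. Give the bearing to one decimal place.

Δλ = 179.7955 − -144.8309 = 324.6264°; wrapped into (−180°, 180°]: -35.3736°.
θ = atan2( sin Δλ · cos φ₂ , cos φ₁ · sin φ₂ − sin φ₁ · cos φ₂ · cos Δλ )
  = atan2(-0.57885, -0.75235) = -142.426° → normalised to [0°, 360°): 217.574°.

217.6°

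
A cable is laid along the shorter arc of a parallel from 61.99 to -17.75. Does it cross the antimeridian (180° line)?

Signed shortest Δλ = ((-17.75 − 61.99 + 180) mod 360) − 180 = -79.74°.
Going west by 79.74° from +61.99° reaches -17.75° without touching 180°.

No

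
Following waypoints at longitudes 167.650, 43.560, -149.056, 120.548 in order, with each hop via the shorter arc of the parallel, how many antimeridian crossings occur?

Leg 1: +167.650° → +43.560°, shortest Δλ = -124.09° (west) — does not cross 180°.
Leg 2: +43.560° → -149.056°, shortest Δλ = 167.384° (east) — crosses 180°.
Leg 3: -149.056° → +120.548°, shortest Δλ = -90.396° (west) — crosses 180°.
Total crossings: 2.

2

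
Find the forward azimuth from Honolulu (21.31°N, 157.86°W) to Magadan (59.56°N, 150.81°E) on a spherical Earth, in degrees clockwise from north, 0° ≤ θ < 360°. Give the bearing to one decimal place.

330.1°

Δλ = 150.81 − -157.86 = 308.67°; wrapped into (−180°, 180°]: -51.33°.
θ = atan2( sin Δλ · cos φ₂ , cos φ₁ · sin φ₂ − sin φ₁ · cos φ₂ · cos Δλ )
  = atan2(-0.39556, 0.68817) = -29.890° → normalised to [0°, 360°): 330.110°.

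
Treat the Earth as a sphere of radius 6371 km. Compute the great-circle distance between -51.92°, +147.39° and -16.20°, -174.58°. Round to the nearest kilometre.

Δλ = -174.58 − 147.39 = -321.97°; wrapped into (−180°, 180°]: 38.03°.
Δφ = -16.20 − -51.92 = 35.72°.
a = sin²(Δφ/2) + cos φ₁ · cos φ₂ · sin²(Δλ/2) = 0.156933.
c = 2·atan2(√a, √(1−a)) = 0.81464 rad → d = 6371·c ≈ 5190.04 km.

5190 km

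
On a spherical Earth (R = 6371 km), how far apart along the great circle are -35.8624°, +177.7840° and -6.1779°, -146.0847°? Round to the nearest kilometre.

4943 km

Δλ = -146.0847 − 177.7840 = -323.8687°; wrapped into (−180°, 180°]: 36.1313°.
Δφ = -6.1779 − -35.8624 = 29.6845°.
a = sin²(Δφ/2) + cos φ₁ · cos φ₂ · sin²(Δλ/2) = 0.143100.
c = 2·atan2(√a, √(1−a)) = 0.77589 rad → d = 6371·c ≈ 4943.18 km.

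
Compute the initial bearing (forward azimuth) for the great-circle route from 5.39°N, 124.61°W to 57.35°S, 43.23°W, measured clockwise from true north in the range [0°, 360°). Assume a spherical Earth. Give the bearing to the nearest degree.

148°

Δλ = -43.23 − -124.61 = 81.38°.
θ = atan2( sin Δλ · cos φ₂ , cos φ₁ · sin φ₂ − sin φ₁ · cos φ₂ · cos Δλ )
  = atan2(0.53341, -0.84585) = 147.764° → normalised to [0°, 360°): 147.764°.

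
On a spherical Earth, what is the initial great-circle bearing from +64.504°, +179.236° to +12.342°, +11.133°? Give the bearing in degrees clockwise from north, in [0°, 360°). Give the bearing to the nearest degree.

Δλ = 11.133 − 179.236 = -168.103°.
θ = atan2( sin Δλ · cos φ₂ , cos φ₁ · sin φ₂ − sin φ₁ · cos φ₂ · cos Δλ )
  = atan2(-0.20139, 0.95482) = -11.910° → normalised to [0°, 360°): 348.090°.

348°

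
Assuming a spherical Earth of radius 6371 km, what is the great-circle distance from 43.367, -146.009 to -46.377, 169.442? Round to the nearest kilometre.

Δλ = 169.442 − -146.009 = 315.451°; wrapped into (−180°, 180°]: -44.549°.
Δφ = -46.377 − 43.367 = -89.744°.
a = sin²(Δφ/2) + cos φ₁ · cos φ₂ · sin²(Δλ/2) = 0.569825.
c = 2·atan2(√a, √(1−a)) = 1.71090 rad → d = 6371·c ≈ 10900.17 km.

10900 km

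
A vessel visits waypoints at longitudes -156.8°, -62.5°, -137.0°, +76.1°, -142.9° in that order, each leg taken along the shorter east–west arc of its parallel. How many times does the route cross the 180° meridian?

2

Leg 1: -156.8° → -62.5°, shortest Δλ = 94.3° (east) — does not cross 180°.
Leg 2: -62.5° → -137.0°, shortest Δλ = -74.5° (west) — does not cross 180°.
Leg 3: -137.0° → +76.1°, shortest Δλ = -146.9° (west) — crosses 180°.
Leg 4: +76.1° → -142.9°, shortest Δλ = 141.0° (east) — crosses 180°.
Total crossings: 2.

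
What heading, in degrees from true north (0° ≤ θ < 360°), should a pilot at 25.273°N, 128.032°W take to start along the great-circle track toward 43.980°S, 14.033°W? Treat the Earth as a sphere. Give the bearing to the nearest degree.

127°

Δλ = -14.033 − -128.032 = 113.999°.
θ = atan2( sin Δλ · cos φ₂ , cos φ₁ · sin φ₂ − sin φ₁ · cos φ₂ · cos Δλ )
  = atan2(0.65738, -0.50299) = 127.421° → normalised to [0°, 360°): 127.421°.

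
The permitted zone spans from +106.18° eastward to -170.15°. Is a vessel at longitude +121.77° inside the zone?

Band width going east from +106.18° to -170.15°: ((-170.15 − 106.18) mod 360) = 83.67°.
Offset of +121.77° east of the west edge: ((121.77 − 106.18) mod 360) = 15.59°.
15.59° ≤ 83.67° ⇒ inside.

Yes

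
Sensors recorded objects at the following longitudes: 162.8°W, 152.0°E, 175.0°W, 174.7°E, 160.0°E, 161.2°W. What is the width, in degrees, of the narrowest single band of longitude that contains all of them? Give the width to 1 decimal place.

46.8°

Sort the longitudes: -175.0°, -162.8°, -161.2°, +152.0°, +160.0°, +174.7°.
Eastward gaps between consecutive values (wrapping around): 12.2°, 1.6°, 313.2°, 8.0°, 14.7°, 10.3°.
Largest gap = 313.2° ⇒ minimal covering band is its complement: 360° − 313.2° = 46.8°.
Band runs from +152.0° eastward to -161.2°, crossing the antimeridian.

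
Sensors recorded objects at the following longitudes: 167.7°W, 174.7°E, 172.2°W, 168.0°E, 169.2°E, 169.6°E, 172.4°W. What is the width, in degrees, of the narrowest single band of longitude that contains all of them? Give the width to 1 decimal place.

Sort the longitudes: -172.4°, -172.2°, -167.7°, +168.0°, +169.2°, +169.6°, +174.7°.
Eastward gaps between consecutive values (wrapping around): 0.2°, 4.5°, 335.7°, 1.2°, 0.4°, 5.1°, 12.9°.
Largest gap = 335.7° ⇒ minimal covering band is its complement: 360° − 335.7° = 24.3°.
Band runs from +168.0° eastward to -167.7°, crossing the antimeridian.

24.3°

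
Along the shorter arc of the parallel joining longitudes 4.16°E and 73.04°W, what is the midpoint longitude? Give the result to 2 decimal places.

Signed shortest Δλ from +4.16° to -73.04° is -77.20°.
Midpoint longitude = +4.16° + (-77.20°)/2 = +4.16° − 38.60° = -34.44°.

34.44°W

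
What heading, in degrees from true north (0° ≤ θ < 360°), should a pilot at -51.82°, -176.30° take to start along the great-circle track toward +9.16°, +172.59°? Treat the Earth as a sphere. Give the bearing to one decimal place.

347.5°

Δλ = 172.59 − -176.30 = 348.89°; wrapped into (−180°, 180°]: -11.11°.
θ = atan2( sin Δλ · cos φ₂ , cos φ₁ · sin φ₂ − sin φ₁ · cos φ₂ · cos Δλ )
  = atan2(-0.19024, 0.85991) = -12.475° → normalised to [0°, 360°): 347.525°.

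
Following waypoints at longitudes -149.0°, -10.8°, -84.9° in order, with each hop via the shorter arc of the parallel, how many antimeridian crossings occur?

0

Leg 1: -149.0° → -10.8°, shortest Δλ = 138.2° (east) — does not cross 180°.
Leg 2: -10.8° → -84.9°, shortest Δλ = -74.1° (west) — does not cross 180°.
Total crossings: 0.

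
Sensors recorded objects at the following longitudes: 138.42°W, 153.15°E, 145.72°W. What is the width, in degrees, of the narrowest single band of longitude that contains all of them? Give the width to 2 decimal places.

68.43°

Sort the longitudes: -145.72°, -138.42°, +153.15°.
Eastward gaps between consecutive values (wrapping around): 7.30°, 291.57°, 61.13°.
Largest gap = 291.57° ⇒ minimal covering band is its complement: 360° − 291.57° = 68.43°.
Band runs from +153.15° eastward to -138.42°, crossing the antimeridian.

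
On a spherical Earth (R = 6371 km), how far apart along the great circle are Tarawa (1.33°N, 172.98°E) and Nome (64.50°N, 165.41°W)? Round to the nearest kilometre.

7238 km

Δλ = -165.41 − 172.98 = -338.39°; wrapped into (−180°, 180°]: 21.61°.
Δφ = 64.50 − 1.33 = 63.17°.
a = sin²(Δφ/2) + cos φ₁ · cos φ₂ · sin²(Δλ/2) = 0.289453.
c = 2·atan2(√a, √(1−a)) = 1.13615 rad → d = 6371·c ≈ 7238.39 km.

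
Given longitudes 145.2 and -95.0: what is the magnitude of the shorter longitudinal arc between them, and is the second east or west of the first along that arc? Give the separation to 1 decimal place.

Raw difference: -95.0 − 145.2 = -240.2°.
Normalise into (−180°, 180°]: -240.2° + 360° = 119.8°.
Positive ⇒ the second point lies to the east; separation 119.8°.

119.8° east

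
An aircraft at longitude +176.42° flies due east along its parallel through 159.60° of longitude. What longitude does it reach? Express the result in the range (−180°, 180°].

-23.98°

Start at +176.42°; shift +159.60° → +336.02°.
+336.02° lies outside (−180°, 180°]; subtract 360° → -23.98°.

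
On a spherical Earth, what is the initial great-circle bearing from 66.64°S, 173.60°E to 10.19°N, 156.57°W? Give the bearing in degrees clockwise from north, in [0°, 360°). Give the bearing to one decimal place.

29.8°

Δλ = -156.57 − 173.60 = -330.17°; wrapped into (−180°, 180°]: 29.83°.
θ = atan2( sin Δλ · cos φ₂ , cos φ₁ · sin φ₂ − sin φ₁ · cos φ₂ · cos Δλ )
  = atan2(0.48958, 0.85398) = 29.825° → normalised to [0°, 360°): 29.825°.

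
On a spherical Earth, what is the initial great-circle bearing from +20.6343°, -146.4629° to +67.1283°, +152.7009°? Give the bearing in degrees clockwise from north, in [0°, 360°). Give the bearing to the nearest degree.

337°

Δλ = 152.7009 − -146.4629 = 299.1638°; wrapped into (−180°, 180°]: -60.8362°.
θ = atan2( sin Δλ · cos φ₂ , cos φ₁ · sin φ₂ − sin φ₁ · cos φ₂ · cos Δλ )
  = atan2(-0.33940, 0.79552) = -23.105° → normalised to [0°, 360°): 336.895°.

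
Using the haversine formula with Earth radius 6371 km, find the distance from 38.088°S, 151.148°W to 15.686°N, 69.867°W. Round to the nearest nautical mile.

5582 nmi

Δλ = -69.867 − -151.148 = 81.281°.
Δφ = 15.686 − -38.088 = 53.774°.
a = sin²(Δφ/2) + cos φ₁ · cos φ₂ · sin²(Δλ/2) = 0.525957.
c = 2·atan2(√a, √(1−a)) = 1.62273 rad → d = 6371·c ≈ 10338.44 km ≈ 5582.31 nmi.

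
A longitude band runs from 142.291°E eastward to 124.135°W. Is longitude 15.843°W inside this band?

Band width going east from +142.291° to -124.135°: ((-124.135 − 142.291) mod 360) = 93.574°.
Offset of -15.843° east of the west edge: ((-15.843 − 142.291) mod 360) = 201.866°.
201.866° > 93.574° ⇒ outside.

No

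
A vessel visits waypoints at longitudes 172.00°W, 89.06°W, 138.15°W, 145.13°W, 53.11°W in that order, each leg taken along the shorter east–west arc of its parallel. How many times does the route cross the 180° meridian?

Leg 1: -172.00° → -89.06°, shortest Δλ = 82.94° (east) — does not cross 180°.
Leg 2: -89.06° → -138.15°, shortest Δλ = -49.09° (west) — does not cross 180°.
Leg 3: -138.15° → -145.13°, shortest Δλ = -6.98° (west) — does not cross 180°.
Leg 4: -145.13° → -53.11°, shortest Δλ = 92.02° (east) — does not cross 180°.
Total crossings: 0.

0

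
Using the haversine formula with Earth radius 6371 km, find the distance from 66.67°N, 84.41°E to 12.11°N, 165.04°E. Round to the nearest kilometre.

Δλ = 165.04 − 84.41 = 80.63°.
Δφ = 12.11 − 66.67 = -54.56°.
a = sin²(Δφ/2) + cos φ₁ · cos φ₂ · sin²(Δλ/2) = 0.372161.
c = 2·atan2(√a, √(1−a)) = 1.31225 rad → d = 6371·c ≈ 8360.32 km.

8360 km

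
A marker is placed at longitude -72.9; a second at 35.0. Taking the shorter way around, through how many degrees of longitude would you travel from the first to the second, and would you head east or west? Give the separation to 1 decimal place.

Raw difference: 35.0 − -72.9 = 107.9°.
Normalise into (−180°, 180°]: 107.9° stays 107.9°.
Positive ⇒ the second point lies to the east; separation 107.9°.

107.9° east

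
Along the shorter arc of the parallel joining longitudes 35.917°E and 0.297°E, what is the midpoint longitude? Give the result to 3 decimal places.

18.107°E

Signed shortest Δλ from +35.917° to +0.297° is -35.620°.
Midpoint longitude = +35.917° + (-35.620°)/2 = +35.917° − 17.810° = +18.107°.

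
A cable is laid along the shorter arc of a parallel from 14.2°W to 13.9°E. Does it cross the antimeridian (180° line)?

No

Signed shortest Δλ = ((13.9 − -14.2 + 180) mod 360) − 180 = 28.1°.
Going east by 28.1° from -14.2° reaches +13.9° without touching 180°.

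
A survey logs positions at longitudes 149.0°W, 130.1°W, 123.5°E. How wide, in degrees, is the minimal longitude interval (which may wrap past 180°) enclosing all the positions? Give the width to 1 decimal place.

106.4°

Sort the longitudes: -149.0°, -130.1°, +123.5°.
Eastward gaps between consecutive values (wrapping around): 18.9°, 253.6°, 87.5°.
Largest gap = 253.6° ⇒ minimal covering band is its complement: 360° − 253.6° = 106.4°.
Band runs from +123.5° eastward to -130.1°, crossing the antimeridian.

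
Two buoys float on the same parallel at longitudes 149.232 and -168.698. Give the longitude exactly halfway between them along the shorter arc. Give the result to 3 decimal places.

+170.267°

Signed shortest Δλ from +149.232° to -168.698° is +42.070°.
Midpoint longitude = +149.232° + (+42.070°)/2 = +149.232° + 21.035° = +170.267°.
(The naïve average (+149.232 + -168.698)/2 = -9.733° is on the wrong side of the globe.)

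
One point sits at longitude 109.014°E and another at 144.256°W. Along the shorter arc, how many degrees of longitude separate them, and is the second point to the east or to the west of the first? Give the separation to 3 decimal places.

106.730° east

Raw difference: -144.256 − 109.014 = -253.27°.
Normalise into (−180°, 180°]: -253.27° + 360° = 106.73°.
Positive ⇒ the second point lies to the east; separation 106.730°.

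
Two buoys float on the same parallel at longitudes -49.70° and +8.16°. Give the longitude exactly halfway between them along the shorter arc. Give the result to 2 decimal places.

Signed shortest Δλ from -49.70° to +8.16° is +57.86°.
Midpoint longitude = -49.70° + (+57.86°)/2 = -49.70° + 28.93° = -20.77°.

-20.77°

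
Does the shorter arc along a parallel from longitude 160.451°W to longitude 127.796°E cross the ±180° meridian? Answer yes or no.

Naïve |127.796 − -160.451| = 288.247° > 180°, so the shorter arc goes the other way round — across 180°.
Signed shortest Δλ = ((127.796 − -160.451 + 180) mod 360) − 180 = -71.753°.
Going west by 71.753° from -160.451° passes through 180° before reaching +127.796°.

Yes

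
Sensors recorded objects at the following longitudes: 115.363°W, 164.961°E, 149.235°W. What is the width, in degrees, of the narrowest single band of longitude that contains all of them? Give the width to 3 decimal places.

Sort the longitudes: -149.235°, -115.363°, +164.961°.
Eastward gaps between consecutive values (wrapping around): 33.872°, 280.324°, 45.804°.
Largest gap = 280.324° ⇒ minimal covering band is its complement: 360° − 280.324° = 79.676°.
Band runs from +164.961° eastward to -115.363°, crossing the antimeridian.

79.676°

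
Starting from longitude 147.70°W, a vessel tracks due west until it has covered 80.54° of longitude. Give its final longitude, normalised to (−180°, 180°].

Start at -147.70°; shift −80.54° → -228.24°.
-228.24° lies outside (−180°, 180°]; add 360° → +131.76°.

131.76°E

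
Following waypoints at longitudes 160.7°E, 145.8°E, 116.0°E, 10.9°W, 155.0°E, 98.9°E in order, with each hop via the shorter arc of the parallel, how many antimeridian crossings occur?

0

Leg 1: +160.7° → +145.8°, shortest Δλ = -14.9° (west) — does not cross 180°.
Leg 2: +145.8° → +116.0°, shortest Δλ = -29.8° (west) — does not cross 180°.
Leg 3: +116.0° → -10.9°, shortest Δλ = -126.9° (west) — does not cross 180°.
Leg 4: -10.9° → +155.0°, shortest Δλ = 165.9° (east) — does not cross 180°.
Leg 5: +155.0° → +98.9°, shortest Δλ = -56.1° (west) — does not cross 180°.
Total crossings: 0.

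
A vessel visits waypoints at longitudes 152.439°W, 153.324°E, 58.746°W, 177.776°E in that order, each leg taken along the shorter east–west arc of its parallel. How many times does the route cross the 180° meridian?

3

Leg 1: -152.439° → +153.324°, shortest Δλ = -54.237° (west) — crosses 180°.
Leg 2: +153.324° → -58.746°, shortest Δλ = 147.93° (east) — crosses 180°.
Leg 3: -58.746° → +177.776°, shortest Δλ = -123.478° (west) — crosses 180°.
Total crossings: 3.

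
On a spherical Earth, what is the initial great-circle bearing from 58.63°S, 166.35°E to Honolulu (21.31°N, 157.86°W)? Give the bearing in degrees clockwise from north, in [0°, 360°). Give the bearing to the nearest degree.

33°

Δλ = -157.86 − 166.35 = -324.21°; wrapped into (−180°, 180°]: 35.79°.
θ = atan2( sin Δλ · cos φ₂ , cos φ₁ · sin φ₂ − sin φ₁ · cos φ₂ · cos Δλ )
  = atan2(0.54483, 0.83442) = 33.142° → normalised to [0°, 360°): 33.142°.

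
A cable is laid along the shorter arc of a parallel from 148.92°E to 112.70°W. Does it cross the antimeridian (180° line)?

Naïve |-112.70 − 148.92| = 261.62° > 180°, so the shorter arc goes the other way round — across 180°.
Signed shortest Δλ = ((-112.70 − 148.92 + 180) mod 360) − 180 = 98.38°.
Going east by 98.38° from +148.92° passes through 180° before reaching -112.70°.

Yes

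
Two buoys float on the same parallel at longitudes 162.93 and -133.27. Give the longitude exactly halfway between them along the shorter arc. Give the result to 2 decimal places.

-165.17°

Signed shortest Δλ from +162.93° to -133.27° is +63.80°.
Midpoint longitude = +162.93° + (+63.80°)/2 = +162.93° + 31.90° = +194.83°.
Normalise into (−180°, 180°]: -165.17°.
(The naïve average (+162.93 + -133.27)/2 = 14.83° is on the wrong side of the globe.)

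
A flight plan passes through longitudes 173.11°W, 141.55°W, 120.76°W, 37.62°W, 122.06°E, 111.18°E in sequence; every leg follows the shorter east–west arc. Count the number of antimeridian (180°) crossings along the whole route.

0

Leg 1: -173.11° → -141.55°, shortest Δλ = 31.56° (east) — does not cross 180°.
Leg 2: -141.55° → -120.76°, shortest Δλ = 20.79° (east) — does not cross 180°.
Leg 3: -120.76° → -37.62°, shortest Δλ = 83.14° (east) — does not cross 180°.
Leg 4: -37.62° → +122.06°, shortest Δλ = 159.68° (east) — does not cross 180°.
Leg 5: +122.06° → +111.18°, shortest Δλ = -10.88° (west) — does not cross 180°.
Total crossings: 0.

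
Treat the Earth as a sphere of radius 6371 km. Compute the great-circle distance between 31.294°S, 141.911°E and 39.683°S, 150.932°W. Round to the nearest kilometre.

6011 km

Δλ = -150.932 − 141.911 = -292.843°; wrapped into (−180°, 180°]: 67.157°.
Δφ = -39.683 − -31.294 = -8.389°.
a = sin²(Δφ/2) + cos φ₁ · cos φ₂ · sin²(Δλ/2) = 0.206515.
c = 2·atan2(√a, √(1−a)) = 0.94348 rad → d = 6371·c ≈ 6010.94 km.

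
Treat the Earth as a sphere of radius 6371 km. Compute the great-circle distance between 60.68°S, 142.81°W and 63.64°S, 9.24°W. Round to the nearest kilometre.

5654 km

Δλ = -9.24 − -142.81 = 133.57°.
Δφ = -63.64 − -60.68 = -2.96°.
a = sin²(Δφ/2) + cos φ₁ · cos φ₂ · sin²(Δλ/2) = 0.184309.
c = 2·atan2(√a, √(1−a)) = 0.88746 rad → d = 6371·c ≈ 5654.03 km.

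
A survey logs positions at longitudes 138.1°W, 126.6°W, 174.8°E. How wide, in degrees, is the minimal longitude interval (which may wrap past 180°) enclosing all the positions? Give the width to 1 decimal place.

Sort the longitudes: -138.1°, -126.6°, +174.8°.
Eastward gaps between consecutive values (wrapping around): 11.5°, 301.4°, 47.1°.
Largest gap = 301.4° ⇒ minimal covering band is its complement: 360° − 301.4° = 58.6°.
Band runs from +174.8° eastward to -126.6°, crossing the antimeridian.

58.6°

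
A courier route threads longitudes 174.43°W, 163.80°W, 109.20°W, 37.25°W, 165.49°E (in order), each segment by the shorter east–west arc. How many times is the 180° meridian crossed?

1

Leg 1: -174.43° → -163.80°, shortest Δλ = 10.63° (east) — does not cross 180°.
Leg 2: -163.80° → -109.20°, shortest Δλ = 54.6° (east) — does not cross 180°.
Leg 3: -109.20° → -37.25°, shortest Δλ = 71.95° (east) — does not cross 180°.
Leg 4: -37.25° → +165.49°, shortest Δλ = -157.26° (west) — crosses 180°.
Total crossings: 1.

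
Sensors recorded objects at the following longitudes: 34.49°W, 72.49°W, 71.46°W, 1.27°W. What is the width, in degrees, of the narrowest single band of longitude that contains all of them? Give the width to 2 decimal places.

71.22°

Sort the longitudes: -72.49°, -71.46°, -34.49°, -1.27°.
Eastward gaps between consecutive values (wrapping around): 1.03°, 36.97°, 33.22°, 288.78°.
Largest gap = 288.78° ⇒ minimal covering band is its complement: 360° − 288.78° = 71.22°.
Band runs from -72.49° eastward to -1.27°.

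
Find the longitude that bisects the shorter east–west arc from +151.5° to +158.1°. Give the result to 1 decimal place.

Signed shortest Δλ from +151.5° to +158.1° is +6.6°.
Midpoint longitude = +151.5° + (+6.6°)/2 = +151.5° + 3.3° = +154.8°.

+154.8°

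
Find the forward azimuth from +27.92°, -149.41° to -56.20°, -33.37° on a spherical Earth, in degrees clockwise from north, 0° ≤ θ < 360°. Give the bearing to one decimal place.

141.1°

Δλ = -33.37 − -149.41 = 116.04°.
θ = atan2( sin Δλ · cos φ₂ , cos φ₁ · sin φ₂ − sin φ₁ · cos φ₂ · cos Δλ )
  = atan2(0.49982, -0.61991) = 141.121° → normalised to [0°, 360°): 141.121°.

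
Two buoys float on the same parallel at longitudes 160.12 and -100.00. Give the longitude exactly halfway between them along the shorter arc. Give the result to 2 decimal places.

-149.94°

Signed shortest Δλ from +160.12° to -100.00° is +99.88°.
Midpoint longitude = +160.12° + (+99.88°)/2 = +160.12° + 49.94° = +210.06°.
Normalise into (−180°, 180°]: -149.94°.
(The naïve average (+160.12 + -100.00)/2 = 30.06° is on the wrong side of the globe.)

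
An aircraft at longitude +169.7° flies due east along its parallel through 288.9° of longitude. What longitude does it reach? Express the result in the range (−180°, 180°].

Start at +169.7°; shift +288.9° → +458.6°.
+458.6° lies outside (−180°, 180°]; subtract 360° → +98.6°.

+98.6°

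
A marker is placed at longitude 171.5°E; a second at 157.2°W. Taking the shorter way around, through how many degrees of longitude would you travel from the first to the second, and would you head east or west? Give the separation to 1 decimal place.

31.3° east

Raw difference: -157.2 − 171.5 = -328.7°.
Normalise into (−180°, 180°]: -328.7° + 360° = 31.3°.
Positive ⇒ the second point lies to the east; separation 31.3°.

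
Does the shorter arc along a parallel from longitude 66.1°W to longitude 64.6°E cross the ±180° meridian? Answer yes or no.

Signed shortest Δλ = ((64.6 − -66.1 + 180) mod 360) − 180 = 130.7°.
Going east by 130.7° from -66.1° reaches +64.6° without touching 180°.

No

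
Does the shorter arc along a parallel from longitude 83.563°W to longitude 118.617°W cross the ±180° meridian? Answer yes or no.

No

Signed shortest Δλ = ((-118.617 − -83.563 + 180) mod 360) − 180 = -35.054°.
Going west by 35.054° from -83.563° reaches -118.617° without touching 180°.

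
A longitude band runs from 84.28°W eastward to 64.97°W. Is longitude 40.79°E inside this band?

No

Band width going east from -84.28° to -64.97°: ((-64.97 − -84.28) mod 360) = 19.31°.
Offset of +40.79° east of the west edge: ((40.79 − -84.28) mod 360) = 125.07°.
125.07° > 19.31° ⇒ outside.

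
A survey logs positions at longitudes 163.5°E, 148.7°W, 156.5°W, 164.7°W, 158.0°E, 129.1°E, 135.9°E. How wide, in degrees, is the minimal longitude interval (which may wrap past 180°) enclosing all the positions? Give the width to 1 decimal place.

Sort the longitudes: -164.7°, -156.5°, -148.7°, +129.1°, +135.9°, +158.0°, +163.5°.
Eastward gaps between consecutive values (wrapping around): 8.2°, 7.8°, 277.8°, 6.8°, 22.1°, 5.5°, 31.8°.
Largest gap = 277.8° ⇒ minimal covering band is its complement: 360° − 277.8° = 82.2°.
Band runs from +129.1° eastward to -148.7°, crossing the antimeridian.

82.2°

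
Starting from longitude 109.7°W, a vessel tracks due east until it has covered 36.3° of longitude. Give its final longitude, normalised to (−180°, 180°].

73.4°W

Start at -109.7°; shift +36.3° → -73.4°.
-73.4° already lies in (−180°, 180°].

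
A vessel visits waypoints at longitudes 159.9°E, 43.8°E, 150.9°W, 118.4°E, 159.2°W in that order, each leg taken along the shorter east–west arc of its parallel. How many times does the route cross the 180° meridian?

3

Leg 1: +159.9° → +43.8°, shortest Δλ = -116.1° (west) — does not cross 180°.
Leg 2: +43.8° → -150.9°, shortest Δλ = 165.3° (east) — crosses 180°.
Leg 3: -150.9° → +118.4°, shortest Δλ = -90.7° (west) — crosses 180°.
Leg 4: +118.4° → -159.2°, shortest Δλ = 82.4° (east) — crosses 180°.
Total crossings: 3.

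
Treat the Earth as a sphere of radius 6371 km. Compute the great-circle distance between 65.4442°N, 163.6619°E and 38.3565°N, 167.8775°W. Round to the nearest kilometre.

Δλ = -167.8775 − 163.6619 = -331.5394°; wrapped into (−180°, 180°]: 28.4606°.
Δφ = 38.3565 − 65.4442 = -27.0877°.
a = sin²(Δφ/2) + cos φ₁ · cos φ₂ · sin²(Δλ/2) = 0.074537.
c = 2·atan2(√a, √(1−a)) = 0.55305 rad → d = 6371·c ≈ 3523.49 km.

3523 km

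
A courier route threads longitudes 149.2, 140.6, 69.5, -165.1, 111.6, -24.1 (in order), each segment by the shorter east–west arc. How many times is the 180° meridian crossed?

2

Leg 1: +149.2° → +140.6°, shortest Δλ = -8.6° (west) — does not cross 180°.
Leg 2: +140.6° → +69.5°, shortest Δλ = -71.1° (west) — does not cross 180°.
Leg 3: +69.5° → -165.1°, shortest Δλ = 125.4° (east) — crosses 180°.
Leg 4: -165.1° → +111.6°, shortest Δλ = -83.3° (west) — crosses 180°.
Leg 5: +111.6° → -24.1°, shortest Δλ = -135.7° (west) — does not cross 180°.
Total crossings: 2.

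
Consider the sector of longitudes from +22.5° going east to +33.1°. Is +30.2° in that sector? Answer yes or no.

Band width going east from +22.5° to +33.1°: ((33.1 − 22.5) mod 360) = 10.6°.
Offset of +30.2° east of the west edge: ((30.2 − 22.5) mod 360) = 7.7°.
7.7° ≤ 10.6° ⇒ inside.

Yes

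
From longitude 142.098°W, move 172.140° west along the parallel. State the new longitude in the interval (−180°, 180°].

Start at -142.098°; shift −172.140° → -314.238°.
-314.238° lies outside (−180°, 180°]; add 360° → +45.762°.

45.762°E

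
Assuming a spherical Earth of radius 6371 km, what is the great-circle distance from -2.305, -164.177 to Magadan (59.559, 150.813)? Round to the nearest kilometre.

Δλ = 150.813 − -164.177 = 314.990°; wrapped into (−180°, 180°]: -45.010°.
Δφ = 59.559 − -2.305 = 61.864°.
a = sin²(Δφ/2) + cos φ₁ · cos φ₂ · sin²(Δλ/2) = 0.338385.
c = 2·atan2(√a, √(1−a)) = 1.24166 rad → d = 6371·c ≈ 7910.59 km.

7911 km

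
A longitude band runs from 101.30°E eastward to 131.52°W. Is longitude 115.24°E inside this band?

Yes

Band width going east from +101.30° to -131.52°: ((-131.52 − 101.30) mod 360) = 127.18°.
Offset of +115.24° east of the west edge: ((115.24 − 101.30) mod 360) = 13.94°.
13.94° ≤ 127.18° ⇒ inside.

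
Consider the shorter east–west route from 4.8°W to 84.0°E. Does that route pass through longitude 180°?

Signed shortest Δλ = ((84.0 − -4.8 + 180) mod 360) − 180 = 88.8°.
Going east by 88.8° from -4.8° reaches +84.0° without touching 180°.

No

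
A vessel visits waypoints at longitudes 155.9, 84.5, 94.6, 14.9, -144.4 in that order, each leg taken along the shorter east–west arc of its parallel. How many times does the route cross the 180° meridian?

Leg 1: +155.9° → +84.5°, shortest Δλ = -71.4° (west) — does not cross 180°.
Leg 2: +84.5° → +94.6°, shortest Δλ = 10.1° (east) — does not cross 180°.
Leg 3: +94.6° → +14.9°, shortest Δλ = -79.7° (west) — does not cross 180°.
Leg 4: +14.9° → -144.4°, shortest Δλ = -159.3° (west) — does not cross 180°.
Total crossings: 0.

0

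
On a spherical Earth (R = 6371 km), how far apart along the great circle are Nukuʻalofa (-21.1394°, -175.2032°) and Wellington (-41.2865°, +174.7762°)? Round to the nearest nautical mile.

Δλ = 174.7762 − -175.2032 = 349.9794°; wrapped into (−180°, 180°]: -10.0206°.
Δφ = -41.2865 − -21.1394 = -20.1471°.
a = sin²(Δφ/2) + cos φ₁ · cos φ₂ · sin²(Δλ/2) = 0.035940.
c = 2·atan2(√a, √(1−a)) = 0.38147 rad → d = 6371·c ≈ 2430.32 km ≈ 1312.27 nmi.

1312 nmi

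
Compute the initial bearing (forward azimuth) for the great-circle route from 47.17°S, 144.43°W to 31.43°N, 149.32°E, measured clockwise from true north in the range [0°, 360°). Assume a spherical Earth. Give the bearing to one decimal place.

Δλ = 149.32 − -144.43 = 293.75°; wrapped into (−180°, 180°]: -66.25°.
θ = atan2( sin Δλ · cos φ₂ , cos φ₁ · sin φ₂ − sin φ₁ · cos φ₂ · cos Δλ )
  = atan2(-0.78102, 0.60653) = -52.168° → normalised to [0°, 360°): 307.832°.

307.8°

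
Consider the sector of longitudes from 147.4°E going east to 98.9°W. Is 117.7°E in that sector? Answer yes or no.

Band width going east from +147.4° to -98.9°: ((-98.9 − 147.4) mod 360) = 113.7°.
Offset of +117.7° east of the west edge: ((117.7 − 147.4) mod 360) = 330.3°.
330.3° > 113.7° ⇒ outside.

No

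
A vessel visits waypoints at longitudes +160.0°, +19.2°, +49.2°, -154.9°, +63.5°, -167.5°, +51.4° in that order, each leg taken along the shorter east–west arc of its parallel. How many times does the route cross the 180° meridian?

4

Leg 1: +160.0° → +19.2°, shortest Δλ = -140.8° (west) — does not cross 180°.
Leg 2: +19.2° → +49.2°, shortest Δλ = 30.0° (east) — does not cross 180°.
Leg 3: +49.2° → -154.9°, shortest Δλ = 155.9° (east) — crosses 180°.
Leg 4: -154.9° → +63.5°, shortest Δλ = -141.6° (west) — crosses 180°.
Leg 5: +63.5° → -167.5°, shortest Δλ = 129.0° (east) — crosses 180°.
Leg 6: -167.5° → +51.4°, shortest Δλ = -141.1° (west) — crosses 180°.
Total crossings: 4.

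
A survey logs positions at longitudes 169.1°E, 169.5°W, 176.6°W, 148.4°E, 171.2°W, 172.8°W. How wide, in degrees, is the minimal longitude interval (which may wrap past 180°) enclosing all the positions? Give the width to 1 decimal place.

42.1°

Sort the longitudes: -176.6°, -172.8°, -171.2°, -169.5°, +148.4°, +169.1°.
Eastward gaps between consecutive values (wrapping around): 3.8°, 1.6°, 1.7°, 317.9°, 20.7°, 14.3°.
Largest gap = 317.9° ⇒ minimal covering band is its complement: 360° − 317.9° = 42.1°.
Band runs from +148.4° eastward to -169.5°, crossing the antimeridian.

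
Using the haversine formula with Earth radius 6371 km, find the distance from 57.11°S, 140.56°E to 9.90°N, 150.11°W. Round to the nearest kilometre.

9724 km

Δλ = -150.11 − 140.56 = -290.67°; wrapped into (−180°, 180°]: 69.33°.
Δφ = 9.90 − -57.11 = 67.01°.
a = sin²(Δφ/2) + cos φ₁ · cos φ₂ · sin²(Δλ/2) = 0.477772.
c = 2·atan2(√a, √(1−a)) = 1.52633 rad → d = 6371·c ≈ 9724.23 km.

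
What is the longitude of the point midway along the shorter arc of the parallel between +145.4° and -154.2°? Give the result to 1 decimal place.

Signed shortest Δλ from +145.4° to -154.2° is +60.4°.
Midpoint longitude = +145.4° + (+60.4°)/2 = +145.4° + 30.2° = +175.6°.
(The naïve average (+145.4 + -154.2)/2 = -4.4° is on the wrong side of the globe.)

+175.6°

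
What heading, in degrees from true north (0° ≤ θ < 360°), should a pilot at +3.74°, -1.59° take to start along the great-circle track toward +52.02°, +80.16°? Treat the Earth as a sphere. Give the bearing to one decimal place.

Δλ = 80.16 − -1.59 = 81.75°.
θ = atan2( sin Δλ · cos φ₂ , cos φ₁ · sin φ₂ − sin φ₁ · cos φ₂ · cos Δλ )
  = atan2(0.60902, 0.78079) = 37.954° → normalised to [0°, 360°): 37.954°.

38.0°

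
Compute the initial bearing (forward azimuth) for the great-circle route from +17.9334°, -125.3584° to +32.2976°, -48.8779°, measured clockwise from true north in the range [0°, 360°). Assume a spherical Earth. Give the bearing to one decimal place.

Δλ = -48.8779 − -125.3584 = 76.4805°.
θ = atan2( sin Δλ · cos φ₂ , cos φ₁ · sin φ₂ − sin φ₁ · cos φ₂ · cos Δλ )
  = atan2(0.82186, 0.44751) = 61.431° → normalised to [0°, 360°): 61.431°.

61.4°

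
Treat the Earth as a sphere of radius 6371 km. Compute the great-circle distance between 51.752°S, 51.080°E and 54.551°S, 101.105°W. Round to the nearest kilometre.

7918 km

Δλ = -101.105 − 51.080 = -152.185°.
Δφ = -54.551 − -51.752 = -2.799°.
a = sin²(Δφ/2) + cos φ₁ · cos φ₂ · sin²(Δλ/2) = 0.338899.
c = 2·atan2(√a, √(1−a)) = 1.24274 rad → d = 6371·c ≈ 7917.51 km.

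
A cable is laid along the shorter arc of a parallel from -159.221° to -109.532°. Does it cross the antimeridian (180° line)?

No

Signed shortest Δλ = ((-109.532 − -159.221 + 180) mod 360) − 180 = 49.689°.
Going east by 49.689° from -159.221° reaches -109.532° without touching 180°.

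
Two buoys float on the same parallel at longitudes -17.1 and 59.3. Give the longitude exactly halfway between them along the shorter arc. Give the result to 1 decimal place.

Signed shortest Δλ from -17.1° to +59.3° is +76.4°.
Midpoint longitude = -17.1° + (+76.4°)/2 = -17.1° + 38.2° = +21.1°.

+21.1°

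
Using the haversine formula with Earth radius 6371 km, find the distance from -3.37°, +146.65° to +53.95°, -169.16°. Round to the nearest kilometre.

Δλ = -169.16 − 146.65 = -315.81°; wrapped into (−180°, 180°]: 44.19°.
Δφ = 53.95 − -3.37 = 57.32°.
a = sin²(Δφ/2) + cos φ₁ · cos φ₂ · sin²(Δλ/2) = 0.313145.
c = 2·atan2(√a, √(1−a)) = 1.18779 rad → d = 6371·c ≈ 7567.41 km.

7567 km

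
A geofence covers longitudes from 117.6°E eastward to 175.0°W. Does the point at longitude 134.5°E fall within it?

Band width going east from +117.6° to -175.0°: ((-175.0 − 117.6) mod 360) = 67.4°.
Offset of +134.5° east of the west edge: ((134.5 − 117.6) mod 360) = 16.9°.
16.9° ≤ 67.4° ⇒ inside.

Yes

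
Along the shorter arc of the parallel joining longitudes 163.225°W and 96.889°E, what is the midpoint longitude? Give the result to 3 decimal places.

146.832°E

Signed shortest Δλ from -163.225° to +96.889° is -99.886°.
Midpoint longitude = -163.225° + (-99.886°)/2 = -163.225° − 49.943° = -213.168°.
Normalise into (−180°, 180°]: +146.832°.
(The naïve average (-163.225 + +96.889)/2 = -33.168° is on the wrong side of the globe.)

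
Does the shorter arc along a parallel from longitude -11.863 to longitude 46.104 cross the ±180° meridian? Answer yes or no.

No

Signed shortest Δλ = ((46.104 − -11.863 + 180) mod 360) − 180 = 57.967°.
Going east by 57.967° from -11.863° reaches +46.104° without touching 180°.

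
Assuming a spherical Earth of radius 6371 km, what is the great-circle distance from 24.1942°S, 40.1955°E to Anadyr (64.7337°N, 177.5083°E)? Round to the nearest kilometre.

Δλ = 177.5083 − 40.1955 = 137.3128°.
Δφ = 64.7337 − -24.1942 = 88.9279°.
a = sin²(Δφ/2) + cos φ₁ · cos φ₂ · sin²(Δλ/2) = 0.828405.
c = 2·atan2(√a, √(1−a)) = 2.28738 rad → d = 6371·c ≈ 14572.88 km.

14573 km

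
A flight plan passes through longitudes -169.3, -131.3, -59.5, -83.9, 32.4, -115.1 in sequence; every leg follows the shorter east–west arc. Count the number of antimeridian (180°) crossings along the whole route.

0

Leg 1: -169.3° → -131.3°, shortest Δλ = 38.0° (east) — does not cross 180°.
Leg 2: -131.3° → -59.5°, shortest Δλ = 71.8° (east) — does not cross 180°.
Leg 3: -59.5° → -83.9°, shortest Δλ = -24.4° (west) — does not cross 180°.
Leg 4: -83.9° → +32.4°, shortest Δλ = 116.3° (east) — does not cross 180°.
Leg 5: +32.4° → -115.1°, shortest Δλ = -147.5° (west) — does not cross 180°.
Total crossings: 0.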